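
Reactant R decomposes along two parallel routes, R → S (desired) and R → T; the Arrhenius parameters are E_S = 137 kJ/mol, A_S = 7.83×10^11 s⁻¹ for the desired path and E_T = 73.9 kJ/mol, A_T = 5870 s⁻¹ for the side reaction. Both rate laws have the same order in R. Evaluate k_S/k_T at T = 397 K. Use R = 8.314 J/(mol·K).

0.665

With equal orders, S_{S/T} = k_S/k_T = (A_S/A_T)·exp[(E_T−E_S)/(RT)].
(E_T−E_S)/(RT) = (73.9−137)×10³/(8.314×397) = -63100/3301 = -19.12.
k_S/k_T = (7.83×10^11/5870)·exp(-19.12) = 1.334×10^8 × 4.982×10^-9 = 0.665.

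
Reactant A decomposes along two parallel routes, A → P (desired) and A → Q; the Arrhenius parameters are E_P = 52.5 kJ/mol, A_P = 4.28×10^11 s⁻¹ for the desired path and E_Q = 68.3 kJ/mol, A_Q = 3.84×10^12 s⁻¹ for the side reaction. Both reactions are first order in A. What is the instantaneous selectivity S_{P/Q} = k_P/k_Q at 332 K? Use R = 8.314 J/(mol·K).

34.1

k_P/k_Q = (A_P/A_Q)·exp[−(E_P−E_Q)/(RT)] = (A_P/A_Q)·exp[(E_Q−E_P)/(RT)].
(E_Q−E_P)/(RT) = (68.3−52.5)×10³/(8.314×332) = 15800/2760 = 5.724.
k_P/k_Q = (4.28×10^11/3.84×10^12)·exp(5.724) = 0.1115 × 306.2 = 34.1.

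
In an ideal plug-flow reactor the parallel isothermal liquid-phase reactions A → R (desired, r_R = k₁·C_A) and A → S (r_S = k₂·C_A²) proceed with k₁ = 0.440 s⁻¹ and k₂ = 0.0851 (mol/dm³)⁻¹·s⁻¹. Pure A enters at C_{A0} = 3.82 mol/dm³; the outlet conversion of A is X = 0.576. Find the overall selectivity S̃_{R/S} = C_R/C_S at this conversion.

1.94

C_A = C_{A0}(1−X) = 1.620 mol/dm³.
Along a PFR/batch, dC_R/dC_A = −r_R/(r_R+r_S) = −k₁/(k₁+k₂·C_A).
Integrating from C_{A0} to C_A: C_R = (0.440/0.0851)·ln[(0.440+0.0851·3.82)/(0.440+0.0851·1.62)] = 5.170·ln(0.7651/0.5778) = 1.451 mol/dm³.
C_S = (C_{A0}−C_A)−C_R = 0.7490 mol/dm³; S̃_{R/S} = 1.451/0.7490 = 1.94.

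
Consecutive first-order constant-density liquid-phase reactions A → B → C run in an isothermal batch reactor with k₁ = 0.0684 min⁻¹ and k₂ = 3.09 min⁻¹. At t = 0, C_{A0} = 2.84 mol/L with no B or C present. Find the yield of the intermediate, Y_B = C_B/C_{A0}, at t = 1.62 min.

0.0201

For first-order series with pure A initially, C_B(t) = k₁C_{A0}/(k₂−k₁)·(e^(−k₁t) − e^(−k₂t)).
e^(−k₁t) = e^(−0.0684×1.62) = e^(−0.1108) = 0.8951; e^(−k₂t) = e^(−5.006) = 0.006699.
C_B = 0.0684×2.84/(3.09−0.0684) × (0.8951−0.006699) = 0.06429×0.8884 = 0.05712 mol/L.
Y_B = C_B/C_{A0} = 0.05712/2.84 = 0.0201.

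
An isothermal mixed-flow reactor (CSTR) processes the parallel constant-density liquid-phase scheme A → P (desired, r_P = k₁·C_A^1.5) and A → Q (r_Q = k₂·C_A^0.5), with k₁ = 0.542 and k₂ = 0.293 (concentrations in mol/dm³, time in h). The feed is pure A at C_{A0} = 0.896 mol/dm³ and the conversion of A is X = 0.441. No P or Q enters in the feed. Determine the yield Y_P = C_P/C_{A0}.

Exit C_A = C_{A0}(1−X) = 0.896×0.559 = 0.5009 mol/dm³.
In a CSTR the entire volume is at exit conditions, so r_P = 0.542×0.5009^1.5 = 0.1921 and r_Q = 0.293×0.5009^0.5 = 0.2074.
Fraction of consumed A going to P: r_P/(r_P+r_Q) = 0.4809.
C_P = 0.4809·C_{A0}·X = 0.4809×0.896×0.441 = 0.190 mol/dm³; Y_P = C_P/C_{A0} = 0.212.

0.212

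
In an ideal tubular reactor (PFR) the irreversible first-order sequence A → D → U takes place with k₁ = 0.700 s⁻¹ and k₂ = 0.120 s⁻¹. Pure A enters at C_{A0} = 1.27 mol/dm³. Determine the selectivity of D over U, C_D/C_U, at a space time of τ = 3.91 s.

2.62

For first-order series with pure A initially, C_D(τ) = k₁C_{A0}/(k₂−k₁)·(e^(−k₁τ) − e^(−k₂τ)).
e^(−k₁τ) = e^(−0.700×3.91) = e^(−2.737) = 0.06476; e^(−k₂τ) = e^(−0.4692) = 0.6255.
C_D = 0.700×1.27/(0.120−0.700) × (0.06476−0.6255) = (-1.533)×(-0.5607) = 0.8595 mol/dm³.
C_A = C_{A0}e^(−k₁τ) = 0.08225 mol/dm³, so C_U = C_{A0}−C_A−C_D = 0.3283 mol/dm³; C_D/C_U = 2.62.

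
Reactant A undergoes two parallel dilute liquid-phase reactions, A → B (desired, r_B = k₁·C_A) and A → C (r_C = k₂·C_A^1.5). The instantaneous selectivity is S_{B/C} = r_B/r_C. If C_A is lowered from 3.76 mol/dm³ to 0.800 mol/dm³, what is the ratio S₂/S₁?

2.17

S_{B/C} = (k₁/k₂)·C_A^-0.5, so S₂/S₁ = (C_{A,2}/C_{A,1})^-0.5.
= (0.800/3.76)^(-0.5) = (0.2128)^(-0.5) = 2.17.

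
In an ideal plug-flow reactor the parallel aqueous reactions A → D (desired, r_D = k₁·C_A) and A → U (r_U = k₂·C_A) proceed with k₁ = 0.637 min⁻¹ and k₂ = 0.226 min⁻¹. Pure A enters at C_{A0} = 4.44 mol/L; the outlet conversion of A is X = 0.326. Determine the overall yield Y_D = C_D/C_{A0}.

0.241

C_A = C_{A0}(1−X) = 2.993 mol/L.
Both paths are first order in A, so the instantaneous fraction to D is constant: dC_D/d(−C_A) = k₁/(k₁+k₂) = 0.7381.
C_D = 0.7381·(C_{A0}−C_A) = 0.7381×1.447 = 1.07 mol/L.
Y_D = C_D/C_{A0} = 1.068/4.44 = 0.241.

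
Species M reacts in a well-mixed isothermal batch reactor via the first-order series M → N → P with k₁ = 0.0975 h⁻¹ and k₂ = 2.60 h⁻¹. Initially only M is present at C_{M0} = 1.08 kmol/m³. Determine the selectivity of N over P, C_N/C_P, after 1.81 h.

0.250

The intermediate concentration in a first-order A→B→C sequence is C_N = k₁C_{M0}(e^(−k₁t) − e^(−k₂t))/(k₂−k₁).
e^(−k₁t) = e^(−0.0975×1.81) = e^(−0.1765) = 0.8382; e^(−k₂t) = e^(−4.706) = 0.009041.
C_N = 0.0975×1.08/(2.60−0.0975) × (0.8382−0.009041) = 0.04208×0.8292 = 0.03489 kmol/m³.
C_M = C_{M0}e^(−k₁t) = 0.9053 kmol/m³, so C_P = C_{M0}−C_M−C_N = 0.1398 kmol/m³; C_N/C_P = 0.250.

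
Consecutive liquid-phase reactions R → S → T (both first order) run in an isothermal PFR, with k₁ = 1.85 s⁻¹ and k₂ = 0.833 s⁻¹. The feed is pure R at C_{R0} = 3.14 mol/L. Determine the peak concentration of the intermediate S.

Evaluating C_S at τ_opt = ln(k₂/k₁)/(k₂−k₁) gives C_{S,max}/C_{R0} = (k₁/k₂)^[k₂/(k₂−k₁)].
= (1.85/0.833)^(0.833/(0.833−1.85)) = (2.221)^(-0.8191) = 0.5202.
C_{S,max} = 0.5202×3.14 = 1.63 mol/L.

1.63 mol/L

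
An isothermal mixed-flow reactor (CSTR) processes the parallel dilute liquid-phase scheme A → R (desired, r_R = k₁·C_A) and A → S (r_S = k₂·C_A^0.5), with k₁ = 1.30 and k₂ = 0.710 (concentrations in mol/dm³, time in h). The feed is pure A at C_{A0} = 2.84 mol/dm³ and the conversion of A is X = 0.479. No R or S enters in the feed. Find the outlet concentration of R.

0.939 mol/dm³

Exit C_A = C_{A0}(1−X) = 2.84×0.521 = 1.480 mol/dm³.
A CSTR operates uniformly at the exit composition, giving r_R = 1.924 and r_S = 0.8636 (each k·C_A^n at C_A = 1.480).
Fraction of consumed A going to R: r_R/(r_R+r_S) = 0.6901.
C_R = 0.6901·C_{A0}·X = 0.6901×2.84×0.479 = 0.939 mol/dm³.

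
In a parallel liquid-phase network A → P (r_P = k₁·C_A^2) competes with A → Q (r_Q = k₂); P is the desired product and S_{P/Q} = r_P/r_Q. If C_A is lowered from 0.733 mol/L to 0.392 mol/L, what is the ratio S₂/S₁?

0.286

S_{P/Q} = (k₁/k₂)·C_A^2, so S₂/S₁ = (C_{A,2}/C_{A,1})^2.
= (0.392/0.733)^2 = (0.5348)^2 = 0.286.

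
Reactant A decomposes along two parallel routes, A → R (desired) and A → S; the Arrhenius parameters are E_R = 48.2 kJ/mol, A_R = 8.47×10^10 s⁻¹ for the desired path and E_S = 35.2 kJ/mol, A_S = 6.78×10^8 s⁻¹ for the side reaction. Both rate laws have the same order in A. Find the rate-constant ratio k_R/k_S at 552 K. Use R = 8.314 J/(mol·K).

With equal orders, S_{R/S} = k_R/k_S = (A_R/A_S)·exp[(E_S−E_R)/(RT)].
(E_S−E_R)/(RT) = (35.2−48.2)×10³/(8.314×552) = -13000/4589 = -2.833.
k_R/k_S = (8.47×10^10/6.78×10^8)·exp(-2.833) = 124.9 × 0.05886 = 7.35.
Since E_R > E_S, raising the temperature improves selectivity toward R.

7.35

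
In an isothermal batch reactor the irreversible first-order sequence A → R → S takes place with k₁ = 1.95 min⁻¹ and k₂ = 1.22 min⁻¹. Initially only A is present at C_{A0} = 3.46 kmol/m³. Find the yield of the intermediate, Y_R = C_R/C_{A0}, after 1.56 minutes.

0.271

For first-order series with pure A initially, C_R(t) = k₁C_{A0}/(k₂−k₁)·(e^(−k₁t) − e^(−k₂t)).
e^(−k₁t) = e^(−1.95×1.56) = e^(−3.042) = 0.04774; e^(−k₂t) = e^(−1.903) = 0.1491.
C_R = 1.95×3.46/(1.22−1.95) × (0.04774−0.1491) = (-9.242)×(-0.1014) = 0.9367 kmol/m³.
Y_R = C_R/C_{A0} = 0.9367/3.46 = 0.271.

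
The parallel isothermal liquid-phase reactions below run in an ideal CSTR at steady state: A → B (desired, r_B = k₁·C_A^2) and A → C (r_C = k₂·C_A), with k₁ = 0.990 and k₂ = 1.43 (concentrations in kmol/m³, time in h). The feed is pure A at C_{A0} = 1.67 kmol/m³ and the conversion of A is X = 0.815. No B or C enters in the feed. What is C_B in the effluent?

Exit C_A = C_{A0}(1−X) = 1.67×0.185 = 0.3090 kmol/m³.
Rates in a CSTR are evaluated at the outlet concentration: r_B = 0.990×0.3090^2 = 0.09450, r_C = 1.43×0.3090 = 0.4418.
Fraction of consumed A going to B: r_B/(r_B+r_C) = 0.1762.
C_B = 0.1762·C_{A0}·X = 0.1762×1.67×0.815 = 0.240 kmol/m³.

0.240 kmol/m³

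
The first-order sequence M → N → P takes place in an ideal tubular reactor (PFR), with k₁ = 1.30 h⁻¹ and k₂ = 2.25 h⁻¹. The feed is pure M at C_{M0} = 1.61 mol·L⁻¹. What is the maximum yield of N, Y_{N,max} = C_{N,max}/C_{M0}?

For a first-order series the maximum intermediate yield is C_{N,max}/C_{M0} = (k₁/k₂)^[k₂/(k₂−k₁)].
= (1.30/2.25)^(2.25/(2.25−1.30)) = (0.5778)^(2.368) = 0.2727.

0.273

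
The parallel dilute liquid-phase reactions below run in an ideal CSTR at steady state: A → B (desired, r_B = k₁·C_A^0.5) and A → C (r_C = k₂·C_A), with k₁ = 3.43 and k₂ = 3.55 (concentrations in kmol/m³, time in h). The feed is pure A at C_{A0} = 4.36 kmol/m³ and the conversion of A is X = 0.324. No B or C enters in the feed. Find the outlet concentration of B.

0.509 kmol/m³

Exit C_A = C_{A0}(1−X) = 4.36×0.676 = 2.947 kmol/m³.
A CSTR operates uniformly at the exit composition, giving r_B = 5.889 and r_C = 10.46 (each k·C_A^n at C_A = 2.947).
Fraction of consumed A going to B: r_B/(r_B+r_C) = 0.3601.
C_B = 0.3601·C_{A0}·X = 0.3601×4.36×0.324 = 0.509 kmol/m³.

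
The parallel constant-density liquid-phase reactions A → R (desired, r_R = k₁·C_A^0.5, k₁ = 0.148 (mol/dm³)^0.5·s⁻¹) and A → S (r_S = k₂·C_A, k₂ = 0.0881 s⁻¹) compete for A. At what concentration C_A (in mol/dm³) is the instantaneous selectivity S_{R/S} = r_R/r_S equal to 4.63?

S_{R/S} = (k₁/k₂)·C_A^-0.5 ⇒ C_A = (S·k₂/k₁)^(-2).
= (4.63×0.0881/0.148)^(-2) = (2.756)^(-2) = 0.132 mol/dm³.

0.132 mol/dm³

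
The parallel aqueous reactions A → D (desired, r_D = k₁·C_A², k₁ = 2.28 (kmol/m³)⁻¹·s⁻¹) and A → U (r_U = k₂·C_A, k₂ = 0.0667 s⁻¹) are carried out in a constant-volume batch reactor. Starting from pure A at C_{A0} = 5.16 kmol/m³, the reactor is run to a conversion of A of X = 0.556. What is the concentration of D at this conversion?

C_A = C_{A0}(1−X) = 2.291 kmol/m³.
Along a PFR/batch, dC_U/dC_A = −r_U/(r_D+r_U) = −k₂/(k₂+k₁·C_A).
Integrating from C_{A0} to C_A: C_U = (0.0667/2.28)·ln[(0.0667+2.28·5.16)/(0.0667+2.28·2.29)] = 0.02925·ln(11.83/5.290) = 0.02355 kmol/m³.
Then C_D = (C_{A0}−C_A) − C_U = 2.869 − 0.02355 = 2.845 kmol/m³.

2.85 kmol/m³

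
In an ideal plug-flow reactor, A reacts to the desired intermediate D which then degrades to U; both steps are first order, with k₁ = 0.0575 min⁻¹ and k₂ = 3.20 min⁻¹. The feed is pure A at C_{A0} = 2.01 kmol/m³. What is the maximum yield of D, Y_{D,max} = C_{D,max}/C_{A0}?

0.0167

Evaluating C_D at τ_opt = ln(k₂/k₁)/(k₂−k₁) gives C_{D,max}/C_{A0} = (k₁/k₂)^[k₂/(k₂−k₁)].
= (0.0575/3.20)^(3.20/(3.20−0.0575)) = (0.01797)^(1.018) = 0.01669.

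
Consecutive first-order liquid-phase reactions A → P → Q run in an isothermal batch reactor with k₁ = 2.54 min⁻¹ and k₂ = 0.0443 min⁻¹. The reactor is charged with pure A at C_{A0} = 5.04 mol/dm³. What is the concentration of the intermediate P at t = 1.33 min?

The intermediate concentration in a first-order A→B→C sequence is C_P = k₁C_{A0}(e^(−k₁t) − e^(−k₂t))/(k₂−k₁).
e^(−k₁t) = e^(−2.54×1.33) = e^(−3.378) = 0.03411; e^(−k₂t) = e^(−0.05892) = 0.9428.
C_P = 2.54×5.04/(0.0443−2.54) × (0.03411−0.9428) = (-5.129)×(-0.9087) = 4.661 mol/dm³.

4.66 mol/dm³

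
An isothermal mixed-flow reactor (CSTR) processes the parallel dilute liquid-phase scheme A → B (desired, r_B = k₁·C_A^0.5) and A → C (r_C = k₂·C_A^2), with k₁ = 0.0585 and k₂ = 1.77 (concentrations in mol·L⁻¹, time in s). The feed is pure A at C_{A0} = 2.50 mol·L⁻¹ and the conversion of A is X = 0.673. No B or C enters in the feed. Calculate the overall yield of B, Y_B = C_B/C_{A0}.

Exit C_A = C_{A0}(1−X) = 2.50×0.327 = 0.8175 mol·L⁻¹.
A CSTR operates uniformly at the exit composition, giving r_B = 0.05289 and r_C = 1.183 (each k·C_A^n at C_A = 0.8175).
Fraction of consumed A going to B: r_B/(r_B+r_C) = 0.04280.
C_B = 0.04280·C_{A0}·X = 0.04280×2.50×0.673 = 0.0720 mol·L⁻¹; Y_B = C_B/C_{A0} = 0.0288.

0.0288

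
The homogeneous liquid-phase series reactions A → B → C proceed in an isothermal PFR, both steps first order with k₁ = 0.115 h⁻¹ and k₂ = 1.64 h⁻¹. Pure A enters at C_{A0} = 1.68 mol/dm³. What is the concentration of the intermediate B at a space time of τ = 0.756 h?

0.0795 mol/dm³

For first-order series with pure A initially, C_B(τ) = k₁C_{A0}/(k₂−k₁)·(e^(−k₁τ) − e^(−k₂τ)).
e^(−k₁τ) = e^(−0.115×0.756) = e^(−0.08694) = 0.9167; e^(−k₂τ) = e^(−1.240) = 0.2894.
C_B = 0.115×1.68/(1.64−0.115) × (0.9167−0.2894) = 0.1267×0.6273 = 0.07947 mol/dm³.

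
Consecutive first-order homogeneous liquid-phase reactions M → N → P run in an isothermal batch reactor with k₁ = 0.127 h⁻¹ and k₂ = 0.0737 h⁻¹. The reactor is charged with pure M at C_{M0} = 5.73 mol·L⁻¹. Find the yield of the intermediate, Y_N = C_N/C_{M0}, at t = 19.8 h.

0.361

Solving the coupled first-order balances gives C_N(t) = [k₁/(k₂−k₁)]·C_{M0}·(e^(−k₁t) − e^(−k₂t)).
e^(−k₁t) = e^(−0.127×19.8) = e^(−2.515) = 0.08090; e^(−k₂t) = e^(−1.459) = 0.2324.
C_N = 0.127×5.73/(0.0737−0.127) × (0.08090−0.2324) = (-13.65)×(-0.1515) = 2.069 mol·L⁻¹.
Y_N = C_N/C_{M0} = 2.069/5.73 = 0.361.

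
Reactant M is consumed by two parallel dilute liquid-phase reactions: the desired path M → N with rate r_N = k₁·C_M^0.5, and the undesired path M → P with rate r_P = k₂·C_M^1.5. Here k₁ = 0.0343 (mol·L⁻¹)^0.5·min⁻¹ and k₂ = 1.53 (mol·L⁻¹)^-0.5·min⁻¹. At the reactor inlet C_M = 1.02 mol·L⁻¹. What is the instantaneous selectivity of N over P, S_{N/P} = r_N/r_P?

0.0220

S_{N/P} = r_N/r_P = (k₁·C_M^0.5)/(k₂·C_M^1.5) = (k₁/k₂)·C_M⁻¹.
= (0.0343×1.020^0.5) / (1.53×1.020^1.5) = 0.03464/1.576 = 0.0220.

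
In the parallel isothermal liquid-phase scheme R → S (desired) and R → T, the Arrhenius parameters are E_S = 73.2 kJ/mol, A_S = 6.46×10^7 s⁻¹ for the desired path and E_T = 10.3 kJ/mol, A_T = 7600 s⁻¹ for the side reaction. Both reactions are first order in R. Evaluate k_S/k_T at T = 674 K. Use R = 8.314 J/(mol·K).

Since both paths have the same order in R, the concentration cancels and S_{S/T} = k_S/k_T = (A_S/A_T)·exp[(E_T−E_S)/(RT)].
(E_T−E_S)/(RT) = (10.3−73.2)×10³/(8.314×674) = -62900/5604 = -11.22.
k_S/k_T = (6.46×10^7/7600)·exp(-11.22) = 8500 × 1.334×10^-5 = 0.113.

0.113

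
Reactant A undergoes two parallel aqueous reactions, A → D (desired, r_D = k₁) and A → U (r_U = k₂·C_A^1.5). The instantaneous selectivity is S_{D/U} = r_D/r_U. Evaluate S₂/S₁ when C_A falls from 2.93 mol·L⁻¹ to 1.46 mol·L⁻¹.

2.84

S_{D/U} = (k₁/k₂)·C_A^-1.5, so S₂/S₁ = (C_{A,2}/C_{A,1})^-1.5.
= (1.46/2.93)^(-1.5) = (0.4983)^(-1.5) = 2.84.
Selectivity toward D rises as C_A falls — low-concentration operation is favoured.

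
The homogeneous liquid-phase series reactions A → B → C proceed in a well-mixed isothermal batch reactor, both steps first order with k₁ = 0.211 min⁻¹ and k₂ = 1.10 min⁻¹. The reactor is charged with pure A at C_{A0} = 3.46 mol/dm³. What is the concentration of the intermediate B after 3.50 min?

The intermediate concentration in a first-order A→B→C sequence is C_B = k₁C_{A0}(e^(−k₁t) − e^(−k₂t))/(k₂−k₁).
e^(−k₁t) = e^(−0.211×3.50) = e^(−0.7385) = 0.4778; e^(−k₂t) = e^(−3.850) = 0.02128.
C_B = 0.211×3.46/(1.10−0.211) × (0.4778−0.02128) = 0.8212×0.4566 = 0.3749 mol/dm³.

0.375 mol/dm³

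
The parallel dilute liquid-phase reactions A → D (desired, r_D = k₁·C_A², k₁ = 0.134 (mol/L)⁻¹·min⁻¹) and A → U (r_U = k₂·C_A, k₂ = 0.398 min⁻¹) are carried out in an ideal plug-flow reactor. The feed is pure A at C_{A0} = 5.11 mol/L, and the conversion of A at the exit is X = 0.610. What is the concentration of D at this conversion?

1.67 mol/L

C_A = C_{A0}(1−X) = 1.993 mol/L.
Along a PFR/batch, dC_U/dC_A = −r_U/(r_D+r_U) = −k₂/(k₂+k₁·C_A).
Integrating from C_{A0} to C_A: C_U = (0.398/0.134)·ln[(0.398+0.134·5.11)/(0.398+0.134·1.99)] = 2.970·ln(1.083/0.6650) = 1.448 mol/L.
Then C_D = (C_{A0}−C_A) − C_U = 3.117 − 1.448 = 1.669 mol/L.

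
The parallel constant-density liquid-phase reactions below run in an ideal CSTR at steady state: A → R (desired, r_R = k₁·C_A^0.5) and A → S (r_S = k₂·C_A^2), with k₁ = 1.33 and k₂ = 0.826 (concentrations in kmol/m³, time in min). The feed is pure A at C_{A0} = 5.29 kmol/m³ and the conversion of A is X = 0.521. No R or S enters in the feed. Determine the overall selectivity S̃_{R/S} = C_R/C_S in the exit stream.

0.399

Exit C_A = C_{A0}(1−X) = 5.29×0.479 = 2.534 kmol/m³.
In a CSTR the entire volume is at exit conditions, so r_R = 1.33×2.534^0.5 = 2.117 and r_S = 0.826×2.534^2 = 5.303.
Overall selectivity = C_R/C_S = r_Rτ/(r_Sτ) = r_R/r_S = 0.399.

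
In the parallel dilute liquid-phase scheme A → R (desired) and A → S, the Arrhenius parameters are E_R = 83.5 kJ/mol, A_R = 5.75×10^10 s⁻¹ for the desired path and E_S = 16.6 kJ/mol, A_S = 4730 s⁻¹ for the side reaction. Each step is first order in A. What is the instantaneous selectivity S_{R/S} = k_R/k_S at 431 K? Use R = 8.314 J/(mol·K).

With equal orders, S_{R/S} = k_R/k_S = (A_R/A_S)·exp[(E_S−E_R)/(RT)].
(E_S−E_R)/(RT) = (16.6−83.5)×10³/(8.314×431) = -66900/3583 = -18.67.
k_R/k_S = (5.75×10^10/4730)·exp(-18.67) = 1.216×10^7 × 7.795×10^-9 = 0.0948.
Since E_R > E_S, raising the temperature improves selectivity toward R.

0.0948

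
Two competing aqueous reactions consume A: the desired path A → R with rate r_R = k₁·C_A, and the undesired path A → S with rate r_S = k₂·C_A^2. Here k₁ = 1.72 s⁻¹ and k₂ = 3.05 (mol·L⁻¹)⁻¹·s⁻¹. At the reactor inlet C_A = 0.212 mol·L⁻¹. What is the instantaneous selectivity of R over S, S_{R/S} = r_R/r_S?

2.66

S_{R/S} = r_R/r_S = (k₁·C_A)/(k₂·C_A^2) = (k₁/k₂)·C_A⁻¹.
= (1.72×0.2120) / (3.05×0.2120^2) = 0.3646/0.1371 = 2.66.
The undesired path is higher order in A, so low C_A (CSTR or dilute feed) favours R.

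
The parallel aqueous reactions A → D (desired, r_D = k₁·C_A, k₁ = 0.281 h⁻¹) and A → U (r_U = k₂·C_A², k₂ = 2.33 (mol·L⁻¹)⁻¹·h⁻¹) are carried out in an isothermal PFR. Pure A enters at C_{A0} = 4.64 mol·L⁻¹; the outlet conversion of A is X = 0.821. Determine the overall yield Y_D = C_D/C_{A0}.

0.0419

C_A = C_{A0}(1−X) = 0.8306 mol·L⁻¹.
Along a PFR/batch, dC_D/dC_A = −r_D/(r_D+r_U) = −k₁/(k₁+k₂·C_A).
Integrating from C_{A0} to C_A: C_D = (0.281/2.33)·ln[(0.281+2.33·4.64)/(0.281+2.33·0.831)] = 0.1206·ln(11.09/2.216) = 0.1942 mol·L⁻¹.
Y_D = C_D/C_{A0} = 0.1942/4.64 = 0.0419.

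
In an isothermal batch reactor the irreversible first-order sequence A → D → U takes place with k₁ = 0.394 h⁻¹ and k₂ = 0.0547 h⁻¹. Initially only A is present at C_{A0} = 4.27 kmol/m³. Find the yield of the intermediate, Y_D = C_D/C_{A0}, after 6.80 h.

0.721

The intermediate concentration in a first-order A→B→C sequence is C_D = k₁C_{A0}(e^(−k₁t) − e^(−k₂t))/(k₂−k₁).
e^(−k₁t) = e^(−0.394×6.80) = e^(−2.679) = 0.06862; e^(−k₂t) = e^(−0.3720) = 0.6894.
C_D = 0.394×4.27/(0.0547−0.394) × (0.06862−0.6894) = (-4.958)×(-0.6208) = 3.078 kmol/m³.
Y_D = C_D/C_{A0} = 3.078/4.27 = 0.721.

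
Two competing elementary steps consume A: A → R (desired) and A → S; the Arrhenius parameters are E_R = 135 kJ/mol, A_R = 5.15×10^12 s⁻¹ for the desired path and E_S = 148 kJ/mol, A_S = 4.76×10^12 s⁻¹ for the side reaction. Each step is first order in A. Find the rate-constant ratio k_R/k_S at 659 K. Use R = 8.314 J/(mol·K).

11.6

Since both paths have the same order in A, the concentration cancels and S_{R/S} = k_R/k_S = (A_R/A_S)·exp[(E_S−E_R)/(RT)].
(E_S−E_R)/(RT) = (148−135)×10³/(8.314×659) = 13000/5479 = 2.373.
k_R/k_S = (5.15×10^12/4.76×10^12)·exp(2.373) = 1.082 × 10.73 = 11.6.
Since E_R < E_S, lowering the temperature improves selectivity toward R.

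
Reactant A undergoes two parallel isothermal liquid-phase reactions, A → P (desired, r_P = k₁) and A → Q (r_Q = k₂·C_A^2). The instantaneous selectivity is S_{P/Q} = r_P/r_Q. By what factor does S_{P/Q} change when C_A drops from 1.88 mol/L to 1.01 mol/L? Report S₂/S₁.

3.46

S_{P/Q} = (k₁/k₂)·C_A^-2, so S₂/S₁ = (C_{A,2}/C_{A,1})^-2.
= (1.01/1.88)^(-2) = (0.5372)^(-2) = 3.46.
Selectivity toward P rises as C_A falls — low-concentration operation is favoured.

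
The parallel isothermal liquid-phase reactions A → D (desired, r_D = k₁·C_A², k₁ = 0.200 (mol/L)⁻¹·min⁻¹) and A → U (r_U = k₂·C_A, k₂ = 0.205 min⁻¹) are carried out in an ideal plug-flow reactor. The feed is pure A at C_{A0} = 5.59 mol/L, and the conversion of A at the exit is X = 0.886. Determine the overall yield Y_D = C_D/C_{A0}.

C_A = C_{A0}(1−X) = 0.6373 mol/L.
Along a PFR/batch, dC_U/dC_A = −r_U/(r_D+r_U) = −k₂/(k₂+k₁·C_A).
Integrating from C_{A0} to C_A: C_U = (0.205/0.200)·ln[(0.205+0.200·5.59)/(0.205+0.200·0.637)] = 1.025·ln(1.323/0.3325) = 1.416 mol/L.
Then C_D = (C_{A0}−C_A) − C_U = 4.953 − 1.416 = 3.537 mol/L.
Y_D = C_D/C_{A0} = 3.537/5.59 = 0.633.

0.633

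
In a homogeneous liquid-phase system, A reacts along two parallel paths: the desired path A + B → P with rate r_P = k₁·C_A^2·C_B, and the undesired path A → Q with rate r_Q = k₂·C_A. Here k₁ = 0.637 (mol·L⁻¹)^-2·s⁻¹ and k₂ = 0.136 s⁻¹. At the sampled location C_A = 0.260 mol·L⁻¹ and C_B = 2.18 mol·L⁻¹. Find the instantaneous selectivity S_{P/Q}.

S_{P/Q} = r_P/r_Q = (k₁·C_A^2·C_B)/(k₂·C_A) = (k₁/k₂)·C_A·C_B.
= (0.637×0.2600^2×2.180) / (0.136×0.2600) = 0.09387/0.03536 = 2.65.

2.65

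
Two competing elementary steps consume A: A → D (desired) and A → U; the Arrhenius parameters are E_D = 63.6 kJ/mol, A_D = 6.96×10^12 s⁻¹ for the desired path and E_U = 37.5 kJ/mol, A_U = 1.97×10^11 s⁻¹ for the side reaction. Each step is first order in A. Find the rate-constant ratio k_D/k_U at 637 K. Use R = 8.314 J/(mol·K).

Since both paths have the same order in A, the concentration cancels and S_{D/U} = k_D/k_U = (A_D/A_U)·exp[(E_U−E_D)/(RT)].
(E_U−E_D)/(RT) = (37.5−63.6)×10³/(8.314×637) = -26100/5296 = -4.928.
k_D/k_U = (6.96×10^12/1.97×10^11)·exp(-4.928) = 35.33 × 0.007239 = 0.256.
Since E_D > E_U, raising the temperature improves selectivity toward D.

0.256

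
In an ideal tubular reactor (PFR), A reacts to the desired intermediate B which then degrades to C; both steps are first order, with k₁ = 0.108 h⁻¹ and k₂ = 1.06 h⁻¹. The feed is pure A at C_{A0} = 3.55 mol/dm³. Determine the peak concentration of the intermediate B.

For a first-order series the maximum intermediate yield is C_{B,max}/C_{A0} = (k₁/k₂)^[k₂/(k₂−k₁)].
= (0.108/1.06)^(1.06/(1.06−0.108)) = (0.1019)^(1.113) = 0.07863.
C_{B,max} = 0.07863×3.55 = 0.279 mol/dm³.

0.279 mol/dm³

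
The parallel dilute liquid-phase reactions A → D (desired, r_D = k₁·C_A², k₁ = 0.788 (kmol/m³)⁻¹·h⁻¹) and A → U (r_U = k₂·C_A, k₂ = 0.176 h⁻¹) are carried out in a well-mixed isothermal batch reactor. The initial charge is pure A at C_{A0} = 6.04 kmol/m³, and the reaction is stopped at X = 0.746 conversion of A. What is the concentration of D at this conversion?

C_A = C_{A0}(1−X) = 1.534 kmol/m³.
Along a PFR/batch, dC_U/dC_A = −r_U/(r_D+r_U) = −k₂/(k₂+k₁·C_A).
Integrating from C_{A0} to C_A: C_U = (0.176/0.788)·ln[(0.176+0.788·6.04)/(0.176+0.788·1.53)] = 0.2234·ln(4.936/1.385) = 0.2838 kmol/m³.
Then C_D = (C_{A0}−C_A) − C_U = 4.506 − 0.2838 = 4.222 kmol/m³.

4.22 kmol/m³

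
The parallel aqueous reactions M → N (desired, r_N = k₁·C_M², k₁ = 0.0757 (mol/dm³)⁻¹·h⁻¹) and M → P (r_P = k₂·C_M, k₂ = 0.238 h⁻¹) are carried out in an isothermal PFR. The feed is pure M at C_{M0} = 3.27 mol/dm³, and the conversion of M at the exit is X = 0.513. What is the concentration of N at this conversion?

0.724 mol/dm³

C_M = C_{M0}(1−X) = 1.592 mol/dm³.
Along a PFR/batch, dC_P/dC_M = −r_P/(r_N+r_P) = −k₂/(k₂+k₁·C_M).
Integrating from C_{M0} to C_M: C_P = (0.238/0.0757)·ln[(0.238+0.0757·3.27)/(0.238+0.0757·1.59)] = 3.144·ln(0.4855/0.3586) = 0.9532 mol/dm³.
Then C_N = (C_{M0}−C_M) − C_P = 1.678 − 0.9532 = 0.7243 mol/dm³.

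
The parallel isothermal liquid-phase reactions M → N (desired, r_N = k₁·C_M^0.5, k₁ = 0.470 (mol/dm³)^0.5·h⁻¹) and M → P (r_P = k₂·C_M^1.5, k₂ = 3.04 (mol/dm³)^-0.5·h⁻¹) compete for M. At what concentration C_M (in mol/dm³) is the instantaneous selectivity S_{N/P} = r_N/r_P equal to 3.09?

S_{N/P} = (k₁/k₂)·C_M⁻¹ ⇒ C_M = (S·k₂/k₁)^(-1).
= (3.09×3.04/0.470)^(-1) = (19.99)^(-1) = 0.0500 mol/dm³.

0.0500 mol/dm³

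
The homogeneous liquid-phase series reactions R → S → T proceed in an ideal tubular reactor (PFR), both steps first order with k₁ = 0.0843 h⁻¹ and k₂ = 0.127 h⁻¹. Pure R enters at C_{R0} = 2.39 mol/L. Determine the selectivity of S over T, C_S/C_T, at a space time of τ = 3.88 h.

3.53

For first-order series with pure R initially, C_S(τ) = k₁C_{R0}/(k₂−k₁)·(e^(−k₁τ) − e^(−k₂τ)).
e^(−k₁τ) = e^(−0.0843×3.88) = e^(−0.3271) = 0.7210; e^(−k₂τ) = e^(−0.4928) = 0.6109.
C_S = 0.0843×2.39/(0.127−0.0843) × (0.7210−0.6109) = 4.718×0.1101 = 0.5194 mol/L.
C_R = C_{R0}e^(−k₁τ) = 1.723 mol/L, so C_T = C_{R0}−C_R−C_S = 0.1473 mol/L; C_S/C_T = 3.53.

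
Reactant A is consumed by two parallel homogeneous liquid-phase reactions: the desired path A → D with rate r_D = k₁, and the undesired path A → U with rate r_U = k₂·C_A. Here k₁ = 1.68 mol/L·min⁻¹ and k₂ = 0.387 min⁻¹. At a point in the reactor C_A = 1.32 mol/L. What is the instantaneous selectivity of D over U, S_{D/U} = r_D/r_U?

3.29

S_{D/U} = r_D/r_U = (k₁)/(k₂·C_A) = (k₁/k₂)·C_A⁻¹.
= (1.68) / (0.387×1.320) = 1.680/0.5108 = 3.29.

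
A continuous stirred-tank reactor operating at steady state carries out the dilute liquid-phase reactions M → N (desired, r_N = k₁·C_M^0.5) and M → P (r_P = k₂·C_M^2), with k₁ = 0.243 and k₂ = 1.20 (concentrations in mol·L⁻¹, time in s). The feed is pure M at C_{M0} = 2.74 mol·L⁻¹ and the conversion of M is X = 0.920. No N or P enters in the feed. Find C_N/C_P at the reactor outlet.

Exit C_M = C_{M0}(1−X) = 2.74×0.0800 = 0.2192 mol·L⁻¹.
In a CSTR the entire volume is at exit conditions, so r_N = 0.243×0.2192^0.5 = 0.1138 and r_P = 1.20×0.2192^2 = 0.05766.
Overall selectivity = C_N/C_P = r_Nτ/(r_Pτ) = r_N/r_P = 1.97.

1.97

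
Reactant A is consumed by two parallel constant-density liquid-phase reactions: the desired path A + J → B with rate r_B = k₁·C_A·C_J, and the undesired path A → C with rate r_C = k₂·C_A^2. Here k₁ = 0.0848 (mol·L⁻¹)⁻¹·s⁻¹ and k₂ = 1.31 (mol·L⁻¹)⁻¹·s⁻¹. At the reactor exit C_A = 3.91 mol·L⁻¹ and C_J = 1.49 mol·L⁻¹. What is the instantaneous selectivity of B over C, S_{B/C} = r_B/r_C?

S_{B/C} = r_B/r_C = (k₁·C_A·C_J)/(k₂·C_A^2) = (k₁/k₂)·C_A⁻¹·C_J.
= (0.0848×3.910×1.490) / (1.31×3.910^2) = 0.4940/20.03 = 0.0247.

0.0247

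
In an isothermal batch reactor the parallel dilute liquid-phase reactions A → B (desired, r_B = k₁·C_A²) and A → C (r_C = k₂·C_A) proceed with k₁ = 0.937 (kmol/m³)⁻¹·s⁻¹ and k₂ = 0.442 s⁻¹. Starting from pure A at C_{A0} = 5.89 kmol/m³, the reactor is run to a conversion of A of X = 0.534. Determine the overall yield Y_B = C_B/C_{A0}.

C_A = C_{A0}(1−X) = 2.745 kmol/m³.
Along a PFR/batch, dC_C/dC_A = −r_C/(r_B+r_C) = −k₂/(k₂+k₁·C_A).
Integrating from C_{A0} to C_A: C_C = (0.442/0.937)·ln[(0.442+0.937·5.89)/(0.442+0.937·2.74)] = 0.4717·ln(5.961/3.014) = 0.3217 kmol/m³.
Then C_B = (C_{A0}−C_A) − C_C = 3.145 − 0.3217 = 2.824 kmol/m³.
Y_B = C_B/C_{A0} = 2.824/5.89 = 0.479.

0.479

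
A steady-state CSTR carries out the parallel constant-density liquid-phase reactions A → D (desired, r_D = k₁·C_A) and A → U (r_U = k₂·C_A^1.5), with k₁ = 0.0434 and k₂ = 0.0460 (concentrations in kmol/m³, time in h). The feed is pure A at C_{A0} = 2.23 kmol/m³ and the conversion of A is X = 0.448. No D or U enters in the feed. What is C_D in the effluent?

0.459 kmol/m³

Exit C_A = C_{A0}(1−X) = 2.23×0.552 = 1.231 kmol/m³.
Rates in a CSTR are evaluated at the outlet concentration: r_D = 0.0434×1.231 = 0.05342, r_U = 0.0460×1.231^1.5 = 0.06282.
Fraction of consumed A going to D: r_D/(r_D+r_U) = 0.4596.
C_D = 0.4596·C_{A0}·X = 0.4596×2.23×0.448 = 0.459 kmol/m³.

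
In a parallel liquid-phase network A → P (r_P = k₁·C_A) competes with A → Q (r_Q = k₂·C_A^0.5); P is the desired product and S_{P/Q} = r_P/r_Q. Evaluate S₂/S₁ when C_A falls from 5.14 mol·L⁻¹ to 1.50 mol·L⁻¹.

0.540

S_{P/Q} = (k₁/k₂)·C_A^0.5, so S₂/S₁ = (C_{A,2}/C_{A,1})^0.5.
= (1.50/5.14)^0.5 = (0.2918)^0.5 = 0.540.
Selectivity toward P falls as C_A falls — high-concentration operation is favoured.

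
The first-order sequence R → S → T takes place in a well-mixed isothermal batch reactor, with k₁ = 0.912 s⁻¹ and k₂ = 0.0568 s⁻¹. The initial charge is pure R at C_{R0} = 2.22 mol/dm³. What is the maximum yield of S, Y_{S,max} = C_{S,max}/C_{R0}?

At the optimum, C_{S,max}/C_{R0} = (k₁/k₂)^[k₂/(k₂−k₁)].
= (0.912/0.0568)^(0.0568/(0.0568−0.912)) = (16.06)^(-0.06642) = 0.8316.

0.832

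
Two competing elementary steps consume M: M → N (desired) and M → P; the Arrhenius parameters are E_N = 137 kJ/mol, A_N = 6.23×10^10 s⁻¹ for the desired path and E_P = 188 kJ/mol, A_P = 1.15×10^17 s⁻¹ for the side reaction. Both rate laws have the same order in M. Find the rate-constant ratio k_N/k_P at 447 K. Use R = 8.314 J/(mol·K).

Since both paths have the same order in M, the concentration cancels and S_{N/P} = k_N/k_P = (A_N/A_P)·exp[(E_P−E_N)/(RT)].
(E_P−E_N)/(RT) = (188−137)×10³/(8.314×447) = 51000/3716 = 13.72.
k_N/k_P = (6.23×10^10/1.15×10^17)·exp(13.72) = 5.417×10^-7 × 9.117×10^5 = 0.494.
Since E_N < E_P, lowering the temperature improves selectivity toward N.

0.494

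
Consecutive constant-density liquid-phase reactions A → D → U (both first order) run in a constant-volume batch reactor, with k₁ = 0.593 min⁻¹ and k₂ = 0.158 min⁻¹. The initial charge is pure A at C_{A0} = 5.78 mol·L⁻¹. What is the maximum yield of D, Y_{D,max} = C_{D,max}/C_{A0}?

0.619

Evaluating C_D at t_opt = ln(k₂/k₁)/(k₂−k₁) gives C_{D,max}/C_{A0} = (k₁/k₂)^[k₂/(k₂−k₁)].
= (0.593/0.158)^(0.158/(0.158−0.593)) = (3.753)^(-0.3632) = 0.6185.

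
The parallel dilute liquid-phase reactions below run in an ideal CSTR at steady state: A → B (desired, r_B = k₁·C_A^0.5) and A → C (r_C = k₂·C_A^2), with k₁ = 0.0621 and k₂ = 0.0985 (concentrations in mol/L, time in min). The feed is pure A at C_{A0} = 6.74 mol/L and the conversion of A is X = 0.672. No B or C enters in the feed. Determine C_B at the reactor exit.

0.729 mol/L

Exit C_A = C_{A0}(1−X) = 6.74×0.328 = 2.211 mol/L.
Rates in a CSTR are evaluated at the outlet concentration: r_B = 0.0621×2.211^0.5 = 0.09233, r_C = 0.0985×2.211^2 = 0.4814.
Fraction of consumed A going to B: r_B/(r_B+r_C) = 0.1609.
C_B = 0.1609·C_{A0}·X = 0.1609×6.74×0.672 = 0.729 mol/L.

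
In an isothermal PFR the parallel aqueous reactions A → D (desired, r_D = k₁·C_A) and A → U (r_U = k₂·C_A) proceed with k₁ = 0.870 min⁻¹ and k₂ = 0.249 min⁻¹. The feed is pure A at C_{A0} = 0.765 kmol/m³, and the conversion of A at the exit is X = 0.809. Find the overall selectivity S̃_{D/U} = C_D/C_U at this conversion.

C_A = C_{A0}(1−X) = 0.1461 kmol/m³.
Both paths are first order in A, so the instantaneous fraction to D is constant: dC_D/d(−C_A) = k₁/(k₁+k₂) = 0.7775.
C_D = 0.7775·(C_{A0}−C_A) = 0.7775×0.6189 = 0.481 kmol/m³.
C_U = (C_{A0}−C_A)−C_D = 0.1377 kmol/m³; S̃_{D/U} = 0.4812/0.1377 = 3.49.

3.49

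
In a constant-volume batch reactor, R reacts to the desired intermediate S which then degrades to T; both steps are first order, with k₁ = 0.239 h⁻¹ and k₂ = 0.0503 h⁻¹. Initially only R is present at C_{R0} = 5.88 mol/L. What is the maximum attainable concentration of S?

3.88 mol/L

Evaluating C_S at t_opt = ln(k₂/k₁)/(k₂−k₁) gives C_{S,max}/C_{R0} = (k₁/k₂)^[k₂/(k₂−k₁)].
= (0.239/0.0503)^(0.0503/(0.0503−0.239)) = (4.751)^(-0.2666) = 0.6601.
C_{S,max} = 0.6601×5.88 = 3.88 mol/L.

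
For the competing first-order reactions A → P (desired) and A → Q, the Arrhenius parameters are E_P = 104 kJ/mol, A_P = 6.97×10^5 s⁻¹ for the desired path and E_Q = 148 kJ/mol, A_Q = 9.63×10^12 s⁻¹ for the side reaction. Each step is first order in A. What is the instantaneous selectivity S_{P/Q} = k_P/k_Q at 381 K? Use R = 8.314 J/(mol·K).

With equal orders, S_{P/Q} = k_P/k_Q = (A_P/A_Q)·exp[(E_Q−E_P)/(RT)].
(E_Q−E_P)/(RT) = (148−104)×10³/(8.314×381) = 44000/3168 = 13.89.
k_P/k_Q = (6.97×10^5/9.63×10^12)·exp(13.89) = 7.238×10^-8 × 1.078×10^6 = 0.0780.

0.0780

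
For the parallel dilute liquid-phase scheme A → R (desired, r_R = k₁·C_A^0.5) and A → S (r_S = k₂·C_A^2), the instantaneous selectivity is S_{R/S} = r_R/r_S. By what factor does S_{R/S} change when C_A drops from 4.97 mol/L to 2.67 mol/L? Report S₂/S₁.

2.54

S_{R/S} = (k₁/k₂)·C_A^-1.5, so S₂/S₁ = (C_{A,2}/C_{A,1})^-1.5.
= (2.67/4.97)^(-1.5) = (0.5372)^(-1.5) = 2.54.
Selectivity toward R rises as C_A falls — low-concentration operation is favoured.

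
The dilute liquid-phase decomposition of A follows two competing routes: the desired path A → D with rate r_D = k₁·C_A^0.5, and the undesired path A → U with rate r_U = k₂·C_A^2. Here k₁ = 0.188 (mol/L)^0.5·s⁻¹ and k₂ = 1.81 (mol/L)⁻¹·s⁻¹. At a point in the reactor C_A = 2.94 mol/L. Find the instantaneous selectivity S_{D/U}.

S_{D/U} = r_D/r_U = (k₁·C_A^0.5)/(k₂·C_A^2) = (k₁/k₂)·C_A^-1.5.
= (0.188×2.940^0.5) / (1.81×2.940^2) = 0.3224/15.64 = 0.0206.
The undesired path is higher order in A, so low C_A (CSTR or dilute feed) favours D.

0.0206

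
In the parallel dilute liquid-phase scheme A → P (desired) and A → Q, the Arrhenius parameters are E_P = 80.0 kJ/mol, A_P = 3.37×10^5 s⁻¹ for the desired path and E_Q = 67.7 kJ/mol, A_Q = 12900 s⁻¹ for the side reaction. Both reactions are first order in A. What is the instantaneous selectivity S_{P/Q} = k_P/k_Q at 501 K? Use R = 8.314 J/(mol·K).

1.36

With equal orders, S_{P/Q} = k_P/k_Q = (A_P/A_Q)·exp[(E_Q−E_P)/(RT)].
(E_Q−E_P)/(RT) = (67.7−80.0)×10³/(8.314×501) = -12300/4165 = -2.953.
k_P/k_Q = (3.37×10^5/12900)·exp(-2.953) = 26.12 × 0.05219 = 1.36.
Since E_P > E_Q, raising the temperature improves selectivity toward P.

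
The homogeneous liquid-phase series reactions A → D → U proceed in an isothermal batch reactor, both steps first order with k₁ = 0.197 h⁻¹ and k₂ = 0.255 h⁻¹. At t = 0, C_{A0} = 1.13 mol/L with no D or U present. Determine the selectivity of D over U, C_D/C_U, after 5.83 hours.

For first-order series with pure A initially, C_D(t) = k₁C_{A0}/(k₂−k₁)·(e^(−k₁t) − e^(−k₂t)).
e^(−k₁t) = e^(−0.197×5.83) = e^(−1.149) = 0.3171; e^(−k₂t) = e^(−1.487) = 0.2261.
C_D = 0.197×1.13/(0.255−0.197) × (0.3171−0.2261) = 3.838×0.09098 = 0.3492 mol/L.
C_A = C_{A0}e^(−k₁t) = 0.3583 mol/L, so C_U = C_{A0}−C_A−C_D = 0.4225 mol/L; C_D/C_U = 0.827.

0.827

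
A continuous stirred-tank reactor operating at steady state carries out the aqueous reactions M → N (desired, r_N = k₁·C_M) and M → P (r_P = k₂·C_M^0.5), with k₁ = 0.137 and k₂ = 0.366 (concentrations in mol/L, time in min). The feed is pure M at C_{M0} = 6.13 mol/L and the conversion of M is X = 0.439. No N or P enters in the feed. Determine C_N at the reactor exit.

1.10 mol/L

Exit C_M = C_{M0}(1−X) = 6.13×0.561 = 3.439 mol/L.
Rates in a CSTR are evaluated at the outlet concentration: r_N = 0.137×3.439 = 0.4711, r_P = 0.366×3.439^0.5 = 0.6787.
Fraction of consumed M going to N: r_N/(r_N+r_P) = 0.4097.
C_N = 0.4097·C_{M0}·X = 0.4097×6.13×0.439 = 1.10 mol/L.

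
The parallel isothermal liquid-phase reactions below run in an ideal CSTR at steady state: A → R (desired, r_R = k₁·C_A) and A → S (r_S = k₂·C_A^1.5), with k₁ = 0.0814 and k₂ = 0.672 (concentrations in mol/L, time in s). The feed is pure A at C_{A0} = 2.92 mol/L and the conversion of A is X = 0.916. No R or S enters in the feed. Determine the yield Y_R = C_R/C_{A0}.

0.180

Exit C_A = C_{A0}(1−X) = 2.92×0.0840 = 0.2453 mol/L.
A CSTR operates uniformly at the exit composition, giving r_R = 0.01997 and r_S = 0.08163 (each k·C_A^n at C_A = 0.2453).
Fraction of consumed A going to R: r_R/(r_R+r_S) = 0.1965.
C_R = 0.1965·C_{A0}·X = 0.1965×2.92×0.916 = 0.526 mol/L; Y_R = C_R/C_{A0} = 0.180.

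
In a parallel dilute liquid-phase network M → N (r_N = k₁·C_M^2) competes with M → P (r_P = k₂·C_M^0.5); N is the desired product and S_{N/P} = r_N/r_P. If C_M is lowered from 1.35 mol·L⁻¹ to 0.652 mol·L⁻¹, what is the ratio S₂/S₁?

0.336

S_{N/P} = (k₁/k₂)·C_M^1.5, so S₂/S₁ = (C_{M,2}/C_{M,1})^1.5.
= (0.652/1.35)^1.5 = (0.4830)^1.5 = 0.336.
Selectivity toward N falls as C_M falls — high-concentration operation is favoured.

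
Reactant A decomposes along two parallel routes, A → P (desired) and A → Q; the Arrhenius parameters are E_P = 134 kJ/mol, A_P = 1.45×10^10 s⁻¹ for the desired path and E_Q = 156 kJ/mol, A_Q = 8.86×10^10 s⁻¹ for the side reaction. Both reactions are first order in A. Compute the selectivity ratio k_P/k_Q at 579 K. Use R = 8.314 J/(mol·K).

15.8

Since both paths have the same order in A, the concentration cancels and S_{P/Q} = k_P/k_Q = (A_P/A_Q)·exp[(E_Q−E_P)/(RT)].
(E_Q−E_P)/(RT) = (156−134)×10³/(8.314×579) = 22000/4814 = 4.570.
k_P/k_Q = (1.45×10^10/8.86×10^10)·exp(4.570) = 0.1637 × 96.56 = 15.8.
Since E_P < E_Q, lowering the temperature improves selectivity toward P.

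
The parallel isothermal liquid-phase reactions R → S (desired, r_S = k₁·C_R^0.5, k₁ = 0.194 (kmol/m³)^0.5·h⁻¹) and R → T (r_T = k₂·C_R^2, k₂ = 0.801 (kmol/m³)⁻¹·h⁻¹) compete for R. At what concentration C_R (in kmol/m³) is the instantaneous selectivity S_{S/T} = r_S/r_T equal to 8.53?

0.0931 kmol/m³

S_{S/T} = (k₁/k₂)·C_R^-1.5 ⇒ C_R = (S·k₂/k₁)^(1/(-1.5)).
= (8.53×0.801/0.194)^(-0.6667) = (35.22)^(-0.6667) = 0.0931 kmol/m³.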